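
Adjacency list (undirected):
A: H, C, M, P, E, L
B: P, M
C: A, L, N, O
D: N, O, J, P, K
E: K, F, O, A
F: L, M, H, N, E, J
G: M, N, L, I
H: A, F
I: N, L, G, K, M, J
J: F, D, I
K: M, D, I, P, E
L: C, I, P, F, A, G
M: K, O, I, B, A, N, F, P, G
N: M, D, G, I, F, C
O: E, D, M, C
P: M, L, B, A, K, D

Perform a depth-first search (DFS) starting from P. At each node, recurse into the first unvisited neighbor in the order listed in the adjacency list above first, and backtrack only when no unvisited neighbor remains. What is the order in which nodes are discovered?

Visit P
P → M
M → K
K → D
D → N
N → G
G → L
L → C
C → A
A → H
H → F
F → E
E → O
F → J
J → I
M → B

P, M, K, D, N, G, L, C, A, H, F, E, O, J, I, B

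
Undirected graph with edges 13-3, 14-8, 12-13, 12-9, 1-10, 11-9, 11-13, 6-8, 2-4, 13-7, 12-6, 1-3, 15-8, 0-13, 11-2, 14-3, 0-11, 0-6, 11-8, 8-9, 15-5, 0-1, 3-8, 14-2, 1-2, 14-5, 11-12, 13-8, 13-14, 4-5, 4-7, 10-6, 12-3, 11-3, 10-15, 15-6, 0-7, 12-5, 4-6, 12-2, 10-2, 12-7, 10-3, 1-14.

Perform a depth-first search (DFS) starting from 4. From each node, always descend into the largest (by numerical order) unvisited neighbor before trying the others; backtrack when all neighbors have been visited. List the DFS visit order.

4, 7, 13, 14, 8, 15, 10, 6, 12, 11, 9, 3, 1, 2, 0, 5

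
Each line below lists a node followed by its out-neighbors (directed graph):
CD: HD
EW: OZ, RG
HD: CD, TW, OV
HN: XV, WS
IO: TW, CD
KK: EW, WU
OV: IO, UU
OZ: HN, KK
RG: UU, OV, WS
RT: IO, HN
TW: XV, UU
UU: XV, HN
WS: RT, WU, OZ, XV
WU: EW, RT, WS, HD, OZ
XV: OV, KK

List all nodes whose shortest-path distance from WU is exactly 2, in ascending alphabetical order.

Level 0: WU
Level 1: EW, HD, OZ, RT, WS
Level 2: CD, HN, IO, KK, OV, RG, TW, XV
Level 3: UU

CD, HN, IO, KK, OV, RG, TW, XV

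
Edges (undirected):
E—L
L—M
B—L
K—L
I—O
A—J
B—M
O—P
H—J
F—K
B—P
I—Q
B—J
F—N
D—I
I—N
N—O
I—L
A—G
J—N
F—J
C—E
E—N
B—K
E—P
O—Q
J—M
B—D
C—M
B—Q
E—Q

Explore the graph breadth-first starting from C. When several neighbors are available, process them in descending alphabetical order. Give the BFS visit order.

Visit C; enqueue M, E → queue [M, E]
Visit M; enqueue L, J, B → queue [E, L, J, B]
Visit E; enqueue Q, P, N → queue [L, J, B, Q, P, N]
Visit L; enqueue K, I → queue [J, B, Q, P, N, K, I]
Visit J; enqueue H, F, A → queue [B, Q, P, N, K, I, H, F, A]
Visit B; enqueue D → queue [Q, P, N, K, I, H, F, A, D]
Visit Q; enqueue O → queue [P, N, K, I, H, F, A, D, O]
Visit P → queue [N, K, I, H, F, A, D, O]
Visit N → queue [K, I, H, F, A, D, O]
Visit K → queue [I, H, F, A, D, O]
Visit I → queue [H, F, A, D, O]
Visit H → queue [F, A, D, O]
Visit F → queue [A, D, O]
Visit A; enqueue G → queue [D, O, G]
Visit D → queue [O, G]
Visit O → queue [G]
Visit G → queue []

C, M, E, L, J, B, Q, P, N, K, I, H, F, A, D, O, G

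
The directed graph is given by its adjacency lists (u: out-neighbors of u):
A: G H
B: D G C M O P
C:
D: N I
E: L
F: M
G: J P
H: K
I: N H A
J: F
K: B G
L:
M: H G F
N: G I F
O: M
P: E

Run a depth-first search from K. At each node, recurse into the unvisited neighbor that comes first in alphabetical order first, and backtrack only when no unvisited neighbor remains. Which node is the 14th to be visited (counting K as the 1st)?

L

Visit K
K → B
B → C
B → D
D → I
I → A
A → G
G → J
J → F
F → M
M → H
G → P
P → E
E → L
I → N
B → O

Visit order: K, B, C, D, I, A, G, J, F, M, H, P, E, L, N, O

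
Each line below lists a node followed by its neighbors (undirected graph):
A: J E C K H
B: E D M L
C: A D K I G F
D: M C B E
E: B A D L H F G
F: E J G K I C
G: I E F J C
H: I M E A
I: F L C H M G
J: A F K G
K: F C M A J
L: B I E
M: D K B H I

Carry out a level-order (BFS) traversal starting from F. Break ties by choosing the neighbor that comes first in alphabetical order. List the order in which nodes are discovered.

Visit F; enqueue C, E, G, I, J, K → queue [C, E, G, I, J, K]
Visit C; enqueue A, D → queue [E, G, I, J, K, A, D]
Visit E; enqueue B, H, L → queue [G, I, J, K, A, D, B, H, L]
Visit G → queue [I, J, K, A, D, B, H, L]
Visit I; enqueue M → queue [J, K, A, D, B, H, L, M]
Visit J → queue [K, A, D, B, H, L, M]
Visit K → queue [A, D, B, H, L, M]
Visit A → queue [D, B, H, L, M]
Visit D → queue [B, H, L, M]
Visit B → queue [H, L, M]
Visit H → queue [L, M]
Visit L → queue [M]
Visit M → queue []

F, C, E, G, I, J, K, A, D, B, H, L, M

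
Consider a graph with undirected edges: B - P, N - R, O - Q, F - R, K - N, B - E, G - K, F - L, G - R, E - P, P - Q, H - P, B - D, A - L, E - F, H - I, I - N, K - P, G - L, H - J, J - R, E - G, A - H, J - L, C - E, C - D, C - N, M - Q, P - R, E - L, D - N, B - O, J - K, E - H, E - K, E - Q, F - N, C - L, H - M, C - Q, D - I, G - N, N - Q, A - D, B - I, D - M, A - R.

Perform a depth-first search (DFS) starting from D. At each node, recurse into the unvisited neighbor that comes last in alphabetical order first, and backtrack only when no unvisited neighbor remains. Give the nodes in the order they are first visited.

D → N → R → P → Q → O → B → I → H → M → J → L → G → K → E → F → C → A

Visit D
D → N
N → R
R → P
P → Q
Q → O
O → B
B → I
I → H
H → M
H → J
J → L
L → G
G → K
K → E
E → F
E → C
L → A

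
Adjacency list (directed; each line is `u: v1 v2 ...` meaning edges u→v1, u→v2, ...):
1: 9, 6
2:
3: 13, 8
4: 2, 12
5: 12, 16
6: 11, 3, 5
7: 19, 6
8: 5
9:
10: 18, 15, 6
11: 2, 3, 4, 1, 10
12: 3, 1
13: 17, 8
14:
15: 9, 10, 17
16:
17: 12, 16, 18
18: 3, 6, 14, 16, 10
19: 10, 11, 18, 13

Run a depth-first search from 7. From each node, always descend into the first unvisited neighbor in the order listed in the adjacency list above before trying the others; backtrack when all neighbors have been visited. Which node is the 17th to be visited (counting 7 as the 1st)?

8

Visit 7
7 → 19
19 → 10
10 → 18
18 → 3
3 → 13
13 → 17
17 → 12
12 → 1
1 → 9
1 → 6
6 → 11
11 → 2
11 → 4
6 → 5
5 → 16
13 → 8
18 → 14
10 → 15

Visit order: 7, 19, 10, 18, 3, 13, 17, 12, 1, 9, 6, 11, 2, 4, 5, 16, 8, 14, 15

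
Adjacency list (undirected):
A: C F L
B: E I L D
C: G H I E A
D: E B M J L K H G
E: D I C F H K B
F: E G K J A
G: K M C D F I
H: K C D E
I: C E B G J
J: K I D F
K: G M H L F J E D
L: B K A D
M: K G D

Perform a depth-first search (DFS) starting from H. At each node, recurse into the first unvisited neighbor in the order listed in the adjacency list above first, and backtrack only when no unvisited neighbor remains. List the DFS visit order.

H, K, G, M, D, E, I, C, A, F, J, L, B

Visit H
H → K
K → G
G → M
M → D
D → E
E → I
I → C
C → A
A → F
F → J
A → L
L → B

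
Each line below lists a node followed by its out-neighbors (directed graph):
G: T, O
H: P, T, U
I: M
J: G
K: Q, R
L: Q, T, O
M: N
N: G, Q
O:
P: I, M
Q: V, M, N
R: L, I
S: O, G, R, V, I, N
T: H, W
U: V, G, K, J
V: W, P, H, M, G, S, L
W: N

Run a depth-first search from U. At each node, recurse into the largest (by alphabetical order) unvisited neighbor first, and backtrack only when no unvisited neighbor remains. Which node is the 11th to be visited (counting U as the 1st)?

I

Visit U
U → V
V → W
W → N
N → Q
Q → M
N → G
G → T
T → H
H → P
P → I
G → O
V → S
S → R
R → L
U → K
U → J

Visit order: U, V, W, N, Q, M, G, T, H, P, I, O, S, R, L, K, J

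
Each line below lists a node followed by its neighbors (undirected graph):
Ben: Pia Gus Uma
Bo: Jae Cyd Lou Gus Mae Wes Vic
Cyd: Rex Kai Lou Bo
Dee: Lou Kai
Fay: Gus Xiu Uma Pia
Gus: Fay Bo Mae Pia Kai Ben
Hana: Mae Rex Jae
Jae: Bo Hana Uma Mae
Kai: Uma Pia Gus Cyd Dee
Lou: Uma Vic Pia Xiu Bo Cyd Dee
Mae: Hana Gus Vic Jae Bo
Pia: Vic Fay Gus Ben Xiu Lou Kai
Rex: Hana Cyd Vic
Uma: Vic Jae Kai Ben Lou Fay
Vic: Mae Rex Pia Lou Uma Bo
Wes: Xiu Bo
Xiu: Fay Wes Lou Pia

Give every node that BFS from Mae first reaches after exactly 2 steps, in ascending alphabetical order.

Ben, Cyd, Fay, Kai, Lou, Pia, Rex, Uma, Wes

Level 0: Mae
Level 1: Bo, Gus, Hana, Jae, Vic
Level 2: Ben, Cyd, Fay, Kai, Lou, Pia, Rex, Uma, Wes
Level 3: Dee, Xiu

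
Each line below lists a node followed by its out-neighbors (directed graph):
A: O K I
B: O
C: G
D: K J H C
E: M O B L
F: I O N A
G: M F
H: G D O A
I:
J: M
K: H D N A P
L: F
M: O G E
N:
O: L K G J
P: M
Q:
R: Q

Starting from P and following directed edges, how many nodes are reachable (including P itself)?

16

BFS from P visits: P, M, E, G, O, B, L, F, J, K, A, I, N, D, H, C
Reachable nodes: 16 of 18 total.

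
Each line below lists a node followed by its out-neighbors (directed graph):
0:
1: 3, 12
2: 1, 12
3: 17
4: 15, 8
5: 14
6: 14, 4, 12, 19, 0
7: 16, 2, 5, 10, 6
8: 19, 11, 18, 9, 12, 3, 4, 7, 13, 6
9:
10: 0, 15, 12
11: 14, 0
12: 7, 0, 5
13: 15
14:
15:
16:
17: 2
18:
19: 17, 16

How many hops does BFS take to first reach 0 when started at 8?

2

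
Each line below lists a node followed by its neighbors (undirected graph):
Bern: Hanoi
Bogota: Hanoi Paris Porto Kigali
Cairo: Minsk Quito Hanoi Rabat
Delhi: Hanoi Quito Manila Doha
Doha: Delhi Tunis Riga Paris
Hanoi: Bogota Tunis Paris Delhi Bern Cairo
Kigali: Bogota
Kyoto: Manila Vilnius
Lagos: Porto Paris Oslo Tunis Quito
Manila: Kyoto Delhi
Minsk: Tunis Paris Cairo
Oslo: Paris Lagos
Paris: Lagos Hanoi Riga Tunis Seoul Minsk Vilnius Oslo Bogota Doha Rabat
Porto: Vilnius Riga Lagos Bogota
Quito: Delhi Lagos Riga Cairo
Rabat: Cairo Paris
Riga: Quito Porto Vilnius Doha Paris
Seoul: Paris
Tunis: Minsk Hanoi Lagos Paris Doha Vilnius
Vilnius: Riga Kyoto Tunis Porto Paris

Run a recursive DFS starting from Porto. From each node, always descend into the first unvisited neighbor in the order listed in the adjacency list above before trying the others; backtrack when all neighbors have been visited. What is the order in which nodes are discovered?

Porto -> Vilnius -> Riga -> Quito -> Delhi -> Hanoi -> Bogota -> Paris -> Lagos -> Oslo -> Tunis -> Minsk -> Cairo -> Rabat -> Doha -> Seoul -> Kigali -> Bern -> Manila -> Kyoto

Visit Porto
Porto → Vilnius
Vilnius → Riga
Riga → Quito
Quito → Delhi
Delhi → Hanoi
Hanoi → Bogota
Bogota → Paris
Paris → Lagos
Lagos → Oslo
Lagos → Tunis
Tunis → Minsk
Minsk → Cairo
Cairo → Rabat
Tunis → Doha
Paris → Seoul
Bogota → Kigali
Hanoi → Bern
Delhi → Manila
Manila → Kyoto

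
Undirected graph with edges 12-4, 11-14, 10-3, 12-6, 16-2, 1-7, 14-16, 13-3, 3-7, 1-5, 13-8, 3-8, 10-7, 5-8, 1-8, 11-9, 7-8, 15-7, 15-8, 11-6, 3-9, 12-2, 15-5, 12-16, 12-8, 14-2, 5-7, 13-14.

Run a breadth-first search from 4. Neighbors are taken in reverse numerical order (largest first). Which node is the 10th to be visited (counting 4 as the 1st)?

7

Visit 4; enqueue 12 → queue [12]
Visit 12; enqueue 16, 8, 6, 2 → queue [16, 8, 6, 2]
Visit 16; enqueue 14 → queue [8, 6, 2, 14]
Visit 8; enqueue 15, 13, 7, 5, 3, 1 → queue [6, 2, 14, 15, 13, 7, 5, 3, 1]
Visit 6; enqueue 11 → queue [2, 14, 15, 13, 7, 5, 3, 1, 11]
Visit 2 → queue [14, 15, 13, 7, 5, 3, 1, 11]
Visit 14 → queue [15, 13, 7, 5, 3, 1, 11]
Visit 15 → queue [13, 7, 5, 3, 1, 11]
Visit 13 → queue [7, 5, 3, 1, 11]
Visit 7; enqueue 10 → queue [5, 3, 1, 11, 10]
Visit 5 → queue [3, 1, 11, 10]
Visit 3; enqueue 9 → queue [1, 11, 10, 9]
Visit 1 → queue [11, 10, 9]
Visit 11 → queue [10, 9]
Visit 10 → queue [9]
Visit 9 → queue []

Visit order: 4, 12, 16, 8, 6, 2, 14, 15, 13, 7, 5, 3, 1, 11, 10, 9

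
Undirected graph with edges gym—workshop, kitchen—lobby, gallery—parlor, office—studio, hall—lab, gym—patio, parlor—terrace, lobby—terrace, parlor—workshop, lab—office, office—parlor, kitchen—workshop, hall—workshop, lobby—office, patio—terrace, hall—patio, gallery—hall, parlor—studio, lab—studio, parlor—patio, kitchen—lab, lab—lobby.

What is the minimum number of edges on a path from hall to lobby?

2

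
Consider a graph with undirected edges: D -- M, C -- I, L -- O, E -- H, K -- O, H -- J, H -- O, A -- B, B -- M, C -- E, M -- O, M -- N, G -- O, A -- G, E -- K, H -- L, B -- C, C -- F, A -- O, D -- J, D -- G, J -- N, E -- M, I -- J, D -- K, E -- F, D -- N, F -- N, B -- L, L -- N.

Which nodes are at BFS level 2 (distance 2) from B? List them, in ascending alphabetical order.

D, E, F, G, H, I, N, O

Level 0: B
Level 1: A, C, L, M
Level 2: D, E, F, G, H, I, N, O
Level 3: J, K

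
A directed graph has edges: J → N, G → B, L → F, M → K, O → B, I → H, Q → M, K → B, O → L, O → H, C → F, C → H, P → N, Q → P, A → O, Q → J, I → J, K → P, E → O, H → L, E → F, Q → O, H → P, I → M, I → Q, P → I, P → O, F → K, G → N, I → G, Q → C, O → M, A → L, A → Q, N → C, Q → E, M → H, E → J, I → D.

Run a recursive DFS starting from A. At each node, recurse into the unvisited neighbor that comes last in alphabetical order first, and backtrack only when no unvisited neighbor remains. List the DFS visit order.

A, Q, P, O, M, K, B, H, L, F, N, C, I, J, G, D, E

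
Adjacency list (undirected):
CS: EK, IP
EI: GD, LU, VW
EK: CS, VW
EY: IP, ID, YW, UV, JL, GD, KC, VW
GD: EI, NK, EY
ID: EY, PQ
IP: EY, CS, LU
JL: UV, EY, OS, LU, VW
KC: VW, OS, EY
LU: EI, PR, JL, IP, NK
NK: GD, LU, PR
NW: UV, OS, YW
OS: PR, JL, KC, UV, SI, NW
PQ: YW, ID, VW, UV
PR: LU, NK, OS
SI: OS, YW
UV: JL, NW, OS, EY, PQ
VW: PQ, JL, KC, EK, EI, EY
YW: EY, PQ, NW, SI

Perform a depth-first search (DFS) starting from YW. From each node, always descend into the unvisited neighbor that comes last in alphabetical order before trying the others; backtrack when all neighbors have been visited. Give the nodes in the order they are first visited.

YW, SI, OS, UV, PQ, VW, KC, EY, JL, LU, PR, NK, GD, EI, IP, CS, EK, ID, NW

Visit YW
YW → SI
SI → OS
OS → UV
UV → PQ
PQ → VW
VW → KC
KC → EY
EY → JL
JL → LU
LU → PR
PR → NK
NK → GD
GD → EI
LU → IP
IP → CS
CS → EK
EY → ID
UV → NW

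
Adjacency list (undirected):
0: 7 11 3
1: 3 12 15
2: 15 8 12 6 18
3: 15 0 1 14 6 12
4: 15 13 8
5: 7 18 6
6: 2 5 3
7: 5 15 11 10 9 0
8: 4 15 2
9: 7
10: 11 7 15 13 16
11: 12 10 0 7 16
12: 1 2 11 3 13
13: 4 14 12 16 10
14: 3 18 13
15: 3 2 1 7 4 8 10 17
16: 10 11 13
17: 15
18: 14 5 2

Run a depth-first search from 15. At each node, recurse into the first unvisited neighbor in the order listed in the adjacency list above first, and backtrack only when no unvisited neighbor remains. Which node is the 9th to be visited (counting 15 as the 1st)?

4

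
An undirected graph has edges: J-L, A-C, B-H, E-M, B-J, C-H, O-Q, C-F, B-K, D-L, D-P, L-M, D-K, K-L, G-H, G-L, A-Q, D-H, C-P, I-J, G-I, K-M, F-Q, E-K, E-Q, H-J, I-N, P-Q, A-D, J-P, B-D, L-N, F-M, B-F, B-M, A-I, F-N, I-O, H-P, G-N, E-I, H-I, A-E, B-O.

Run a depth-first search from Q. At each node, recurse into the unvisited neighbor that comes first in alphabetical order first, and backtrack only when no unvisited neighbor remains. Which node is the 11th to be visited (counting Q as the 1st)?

K

Visit Q
Q → A
A → C
C → F
F → B
B → D
D → H
H → G
G → I
I → E
E → K
K → L
L → J
J → P
L → M
L → N
I → O

Visit order: Q, A, C, F, B, D, H, G, I, E, K, L, J, P, M, N, O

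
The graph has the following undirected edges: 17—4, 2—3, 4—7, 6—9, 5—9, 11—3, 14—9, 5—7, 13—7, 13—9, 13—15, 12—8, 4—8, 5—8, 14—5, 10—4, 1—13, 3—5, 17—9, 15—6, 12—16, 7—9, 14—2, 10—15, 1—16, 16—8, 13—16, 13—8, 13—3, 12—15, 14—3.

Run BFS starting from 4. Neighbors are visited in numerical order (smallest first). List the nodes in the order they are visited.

4, 7, 8, 10, 17, 5, 9, 13, 12, 16, 15, 3, 14, 6, 1, 2, 11

Visit 4; enqueue 7, 8, 10, 17 → queue [7, 8, 10, 17]
Visit 7; enqueue 5, 9, 13 → queue [8, 10, 17, 5, 9, 13]
Visit 8; enqueue 12, 16 → queue [10, 17, 5, 9, 13, 12, 16]
Visit 10; enqueue 15 → queue [17, 5, 9, 13, 12, 16, 15]
Visit 17 → queue [5, 9, 13, 12, 16, 15]
Visit 5; enqueue 3, 14 → queue [9, 13, 12, 16, 15, 3, 14]
Visit 9; enqueue 6 → queue [13, 12, 16, 15, 3, 14, 6]
Visit 13; enqueue 1 → queue [12, 16, 15, 3, 14, 6, 1]
Visit 12 → queue [16, 15, 3, 14, 6, 1]
Visit 16 → queue [15, 3, 14, 6, 1]
Visit 15 → queue [3, 14, 6, 1]
Visit 3; enqueue 2, 11 → queue [14, 6, 1, 2, 11]
Visit 14 → queue [6, 1, 2, 11]
Visit 6 → queue [1, 2, 11]
Visit 1 → queue [2, 11]
Visit 2 → queue [11]
Visit 11 → queue []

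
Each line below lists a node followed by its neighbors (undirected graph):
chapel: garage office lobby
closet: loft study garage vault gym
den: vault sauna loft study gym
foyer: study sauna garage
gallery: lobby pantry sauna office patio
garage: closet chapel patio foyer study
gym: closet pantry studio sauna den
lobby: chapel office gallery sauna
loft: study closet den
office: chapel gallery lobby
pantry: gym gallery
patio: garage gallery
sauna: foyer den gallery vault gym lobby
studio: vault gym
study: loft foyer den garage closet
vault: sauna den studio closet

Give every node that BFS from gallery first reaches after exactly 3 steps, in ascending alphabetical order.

closet, loft, studio, study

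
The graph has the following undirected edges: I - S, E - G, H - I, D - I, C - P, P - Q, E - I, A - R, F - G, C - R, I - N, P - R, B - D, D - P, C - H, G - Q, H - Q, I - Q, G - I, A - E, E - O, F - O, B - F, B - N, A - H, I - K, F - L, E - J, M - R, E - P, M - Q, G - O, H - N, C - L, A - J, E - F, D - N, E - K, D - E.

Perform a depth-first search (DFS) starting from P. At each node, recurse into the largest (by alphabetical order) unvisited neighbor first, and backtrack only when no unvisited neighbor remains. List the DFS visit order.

P, R, M, Q, I, S, N, H, C, L, F, O, G, E, K, J, A, D, B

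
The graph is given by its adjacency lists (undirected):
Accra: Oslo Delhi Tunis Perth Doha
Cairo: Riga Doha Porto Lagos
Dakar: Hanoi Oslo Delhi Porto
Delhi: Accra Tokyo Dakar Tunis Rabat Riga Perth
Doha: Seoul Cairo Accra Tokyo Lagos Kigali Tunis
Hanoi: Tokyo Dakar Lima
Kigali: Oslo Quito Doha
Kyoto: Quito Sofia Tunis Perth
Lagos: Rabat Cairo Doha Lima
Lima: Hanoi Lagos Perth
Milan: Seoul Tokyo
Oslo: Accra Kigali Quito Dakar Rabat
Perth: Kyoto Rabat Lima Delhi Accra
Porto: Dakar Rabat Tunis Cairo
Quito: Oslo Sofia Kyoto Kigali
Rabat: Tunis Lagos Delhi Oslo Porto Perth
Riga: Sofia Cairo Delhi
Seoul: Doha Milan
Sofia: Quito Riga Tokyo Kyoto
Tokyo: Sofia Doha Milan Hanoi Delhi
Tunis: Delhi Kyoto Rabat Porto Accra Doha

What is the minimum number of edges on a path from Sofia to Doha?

Level 0: Sofia
Level 1: Kyoto, Quito, Riga, Tokyo
Level 2: Cairo, Delhi, Doha, Hanoi, Kigali, Milan, Oslo, Perth, Tunis
Level 3: Accra, Dakar, Lagos, Lima, Porto, Rabat, Seoul
Doha first appears at level 2.

2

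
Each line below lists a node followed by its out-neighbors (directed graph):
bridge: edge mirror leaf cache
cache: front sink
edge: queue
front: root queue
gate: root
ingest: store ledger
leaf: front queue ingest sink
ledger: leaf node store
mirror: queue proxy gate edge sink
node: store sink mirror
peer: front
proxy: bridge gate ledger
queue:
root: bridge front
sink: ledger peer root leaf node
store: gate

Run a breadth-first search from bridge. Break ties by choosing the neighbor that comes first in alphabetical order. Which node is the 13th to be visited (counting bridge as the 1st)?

Visit bridge; enqueue cache, edge, leaf, mirror → queue [cache, edge, leaf, mirror]
Visit cache; enqueue front, sink → queue [edge, leaf, mirror, front, sink]
Visit edge; enqueue queue → queue [leaf, mirror, front, sink, queue]
Visit leaf; enqueue ingest → queue [mirror, front, sink, queue, ingest]
Visit mirror; enqueue gate, proxy → queue [front, sink, queue, ingest, gate, proxy]
Visit front; enqueue root → queue [sink, queue, ingest, gate, proxy, root]
Visit sink; enqueue ledger, node, peer → queue [queue, ingest, gate, proxy, root, ledger, node, peer]
Visit queue → queue [ingest, gate, proxy, root, ledger, node, peer]
Visit ingest; enqueue store → queue [gate, proxy, root, ledger, node, peer, store]
Visit gate → queue [proxy, root, ledger, node, peer, store]
Visit proxy → queue [root, ledger, node, peer, store]
Visit root → queue [ledger, node, peer, store]
Visit ledger → queue [node, peer, store]
Visit node → queue [peer, store]
Visit peer → queue [store]
Visit store → queue []

Visit order: bridge, cache, edge, leaf, mirror, front, sink, queue, ingest, gate, proxy, root, ledger, node, peer, store

ledger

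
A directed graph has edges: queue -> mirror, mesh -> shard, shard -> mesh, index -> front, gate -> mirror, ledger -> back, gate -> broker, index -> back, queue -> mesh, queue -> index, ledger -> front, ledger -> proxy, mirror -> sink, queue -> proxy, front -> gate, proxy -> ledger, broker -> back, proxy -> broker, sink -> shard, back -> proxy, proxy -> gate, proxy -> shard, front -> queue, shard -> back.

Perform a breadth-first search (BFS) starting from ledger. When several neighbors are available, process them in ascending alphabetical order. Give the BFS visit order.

Visit ledger; enqueue back, front, proxy → queue [back, front, proxy]
Visit back → queue [front, proxy]
Visit front; enqueue gate, queue → queue [proxy, gate, queue]
Visit proxy; enqueue broker, shard → queue [gate, queue, broker, shard]
Visit gate; enqueue mirror → queue [queue, broker, shard, mirror]
Visit queue; enqueue index, mesh → queue [broker, shard, mirror, index, mesh]
Visit broker → queue [shard, mirror, index, mesh]
Visit shard → queue [mirror, index, mesh]
Visit mirror; enqueue sink → queue [index, mesh, sink]
Visit index → queue [mesh, sink]
Visit mesh → queue [sink]
Visit sink → queue []

ledger, back, front, proxy, gate, queue, broker, shard, mirror, index, mesh, sink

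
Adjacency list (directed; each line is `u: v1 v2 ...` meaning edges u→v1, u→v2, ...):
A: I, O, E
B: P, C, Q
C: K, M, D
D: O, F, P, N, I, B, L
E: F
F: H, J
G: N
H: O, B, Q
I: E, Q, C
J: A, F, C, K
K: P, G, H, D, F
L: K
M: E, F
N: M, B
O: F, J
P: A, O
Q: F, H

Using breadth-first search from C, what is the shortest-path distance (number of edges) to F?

Level 0: C
Level 1: D, K, M
Level 2: B, E, F, G, H, I, L, N, O, P
Level 3: A, J, Q
F first appears at level 2.

2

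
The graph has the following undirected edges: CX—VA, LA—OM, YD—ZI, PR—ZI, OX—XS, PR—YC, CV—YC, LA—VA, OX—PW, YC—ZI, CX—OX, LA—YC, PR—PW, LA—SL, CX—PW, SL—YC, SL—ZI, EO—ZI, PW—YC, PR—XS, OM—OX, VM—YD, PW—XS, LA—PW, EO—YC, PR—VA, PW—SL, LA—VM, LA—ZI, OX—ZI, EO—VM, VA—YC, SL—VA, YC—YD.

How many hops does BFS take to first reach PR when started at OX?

2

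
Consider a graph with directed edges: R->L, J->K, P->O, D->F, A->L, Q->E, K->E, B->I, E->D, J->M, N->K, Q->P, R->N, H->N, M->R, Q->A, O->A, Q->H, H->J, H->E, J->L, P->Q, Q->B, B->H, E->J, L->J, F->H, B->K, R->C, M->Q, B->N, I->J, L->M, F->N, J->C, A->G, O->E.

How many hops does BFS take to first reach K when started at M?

3

Level 0: M
Level 1: Q, R
Level 2: A, B, C, E, H, L, N, P
Level 3: D, G, I, J, K, O
Level 4: F
K first appears at level 3.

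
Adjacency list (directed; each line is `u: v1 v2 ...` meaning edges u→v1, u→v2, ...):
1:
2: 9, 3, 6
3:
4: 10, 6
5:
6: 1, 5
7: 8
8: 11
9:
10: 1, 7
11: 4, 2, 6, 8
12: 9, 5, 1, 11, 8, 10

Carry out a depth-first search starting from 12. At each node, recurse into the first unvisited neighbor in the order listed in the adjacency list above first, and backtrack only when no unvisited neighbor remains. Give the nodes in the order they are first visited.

Visit 12
12 → 9
12 → 5
12 → 1
12 → 11
11 → 4
4 → 10
10 → 7
7 → 8
4 → 6
11 → 2
2 → 3

12, 9, 5, 1, 11, 4, 10, 7, 8, 6, 2, 3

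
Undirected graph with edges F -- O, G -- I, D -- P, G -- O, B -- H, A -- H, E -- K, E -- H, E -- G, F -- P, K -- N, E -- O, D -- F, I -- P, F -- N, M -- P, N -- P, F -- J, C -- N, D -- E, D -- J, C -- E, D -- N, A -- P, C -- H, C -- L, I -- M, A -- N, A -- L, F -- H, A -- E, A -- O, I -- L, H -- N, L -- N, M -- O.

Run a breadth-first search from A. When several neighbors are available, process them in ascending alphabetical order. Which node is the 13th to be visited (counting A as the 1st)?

Visit A; enqueue E, H, L, N, O, P → queue [E, H, L, N, O, P]
Visit E; enqueue C, D, G, K → queue [H, L, N, O, P, C, D, G, K]
Visit H; enqueue B, F → queue [L, N, O, P, C, D, G, K, B, F]
Visit L; enqueue I → queue [N, O, P, C, D, G, K, B, F, I]
Visit N → queue [O, P, C, D, G, K, B, F, I]
Visit O; enqueue M → queue [P, C, D, G, K, B, F, I, M]
Visit P → queue [C, D, G, K, B, F, I, M]
Visit C → queue [D, G, K, B, F, I, M]
Visit D; enqueue J → queue [G, K, B, F, I, M, J]
Visit G → queue [K, B, F, I, M, J]
Visit K → queue [B, F, I, M, J]
Visit B → queue [F, I, M, J]
Visit F → queue [I, M, J]
Visit I → queue [M, J]
Visit M → queue [J]
Visit J → queue []

Visit order: A, E, H, L, N, O, P, C, D, G, K, B, F, I, M, J

F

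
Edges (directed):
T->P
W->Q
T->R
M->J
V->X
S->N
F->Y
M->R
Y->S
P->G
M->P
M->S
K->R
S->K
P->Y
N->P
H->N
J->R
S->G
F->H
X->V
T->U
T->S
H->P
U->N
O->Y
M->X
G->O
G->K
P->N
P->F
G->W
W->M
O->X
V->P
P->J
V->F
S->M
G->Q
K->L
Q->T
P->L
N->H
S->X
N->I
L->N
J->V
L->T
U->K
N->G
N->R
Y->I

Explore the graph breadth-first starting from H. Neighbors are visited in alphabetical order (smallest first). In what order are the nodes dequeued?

Visit H; enqueue N, P → queue [N, P]
Visit N; enqueue G, I, R → queue [P, G, I, R]
Visit P; enqueue F, J, L, Y → queue [G, I, R, F, J, L, Y]
Visit G; enqueue K, O, Q, W → queue [I, R, F, J, L, Y, K, O, Q, W]
Visit I → queue [R, F, J, L, Y, K, O, Q, W]
Visit R → queue [F, J, L, Y, K, O, Q, W]
Visit F → queue [J, L, Y, K, O, Q, W]
Visit J; enqueue V → queue [L, Y, K, O, Q, W, V]
Visit L; enqueue T → queue [Y, K, O, Q, W, V, T]
Visit Y; enqueue S → queue [K, O, Q, W, V, T, S]
Visit K → queue [O, Q, W, V, T, S]
Visit O; enqueue X → queue [Q, W, V, T, S, X]
Visit Q → queue [W, V, T, S, X]
Visit W; enqueue M → queue [V, T, S, X, M]
Visit V → queue [T, S, X, M]
Visit T; enqueue U → queue [S, X, M, U]
Visit S → queue [X, M, U]
Visit X → queue [M, U]
Visit M → queue [U]
Visit U → queue []

H -> N -> P -> G -> I -> R -> F -> J -> L -> Y -> K -> O -> Q -> W -> V -> T -> S -> X -> M -> U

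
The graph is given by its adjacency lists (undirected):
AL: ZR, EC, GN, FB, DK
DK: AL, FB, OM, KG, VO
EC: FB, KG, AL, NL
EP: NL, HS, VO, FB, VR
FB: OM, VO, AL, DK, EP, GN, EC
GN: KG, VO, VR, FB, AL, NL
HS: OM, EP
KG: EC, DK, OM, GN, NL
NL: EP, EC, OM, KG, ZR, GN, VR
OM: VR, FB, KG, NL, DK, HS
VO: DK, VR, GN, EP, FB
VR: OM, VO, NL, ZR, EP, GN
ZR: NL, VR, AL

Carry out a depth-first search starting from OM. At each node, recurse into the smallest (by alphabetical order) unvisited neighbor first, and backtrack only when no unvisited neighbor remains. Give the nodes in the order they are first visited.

Visit OM
OM → DK
DK → AL
AL → EC
EC → FB
FB → EP
EP → HS
EP → NL
NL → GN
GN → KG
GN → VO
VO → VR
VR → ZR

OM, DK, AL, EC, FB, EP, HS, NL, GN, KG, VO, VR, ZR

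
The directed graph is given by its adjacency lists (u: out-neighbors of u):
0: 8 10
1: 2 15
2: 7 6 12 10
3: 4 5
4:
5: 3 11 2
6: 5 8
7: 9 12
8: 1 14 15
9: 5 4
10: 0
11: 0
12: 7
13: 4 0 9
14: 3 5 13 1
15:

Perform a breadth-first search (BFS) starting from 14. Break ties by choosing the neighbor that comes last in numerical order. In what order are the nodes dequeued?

Visit 14; enqueue 13, 5, 3, 1 → queue [13, 5, 3, 1]
Visit 13; enqueue 9, 4, 0 → queue [5, 3, 1, 9, 4, 0]
Visit 5; enqueue 11, 2 → queue [3, 1, 9, 4, 0, 11, 2]
Visit 3 → queue [1, 9, 4, 0, 11, 2]
Visit 1; enqueue 15 → queue [9, 4, 0, 11, 2, 15]
Visit 9 → queue [4, 0, 11, 2, 15]
Visit 4 → queue [0, 11, 2, 15]
Visit 0; enqueue 10, 8 → queue [11, 2, 15, 10, 8]
Visit 11 → queue [2, 15, 10, 8]
Visit 2; enqueue 12, 7, 6 → queue [15, 10, 8, 12, 7, 6]
Visit 15 → queue [10, 8, 12, 7, 6]
Visit 10 → queue [8, 12, 7, 6]
Visit 8 → queue [12, 7, 6]
Visit 12 → queue [7, 6]
Visit 7 → queue [6]
Visit 6 → queue []

14 13 5 3 1 9 4 0 11 2 15 10 8 12 7 6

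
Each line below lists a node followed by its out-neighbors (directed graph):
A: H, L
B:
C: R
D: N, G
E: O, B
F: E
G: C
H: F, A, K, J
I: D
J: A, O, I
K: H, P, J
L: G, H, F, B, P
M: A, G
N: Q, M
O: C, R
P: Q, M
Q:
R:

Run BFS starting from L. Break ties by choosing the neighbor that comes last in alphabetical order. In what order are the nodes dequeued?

L P H G F B Q M K J A C E O I R D N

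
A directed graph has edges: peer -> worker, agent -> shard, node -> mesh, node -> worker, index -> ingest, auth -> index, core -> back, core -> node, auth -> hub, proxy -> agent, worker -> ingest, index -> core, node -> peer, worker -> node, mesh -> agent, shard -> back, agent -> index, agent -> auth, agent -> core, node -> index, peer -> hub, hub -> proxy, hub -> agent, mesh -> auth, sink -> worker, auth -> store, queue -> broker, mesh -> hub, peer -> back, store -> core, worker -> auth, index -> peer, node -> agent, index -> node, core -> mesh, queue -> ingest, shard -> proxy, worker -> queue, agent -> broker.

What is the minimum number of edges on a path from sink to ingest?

Level 0: sink
Level 1: worker
Level 2: auth, ingest, node, queue
Level 3: agent, broker, hub, index, mesh, peer, store
Level 4: back, core, proxy, shard
ingest first appears at level 2.

2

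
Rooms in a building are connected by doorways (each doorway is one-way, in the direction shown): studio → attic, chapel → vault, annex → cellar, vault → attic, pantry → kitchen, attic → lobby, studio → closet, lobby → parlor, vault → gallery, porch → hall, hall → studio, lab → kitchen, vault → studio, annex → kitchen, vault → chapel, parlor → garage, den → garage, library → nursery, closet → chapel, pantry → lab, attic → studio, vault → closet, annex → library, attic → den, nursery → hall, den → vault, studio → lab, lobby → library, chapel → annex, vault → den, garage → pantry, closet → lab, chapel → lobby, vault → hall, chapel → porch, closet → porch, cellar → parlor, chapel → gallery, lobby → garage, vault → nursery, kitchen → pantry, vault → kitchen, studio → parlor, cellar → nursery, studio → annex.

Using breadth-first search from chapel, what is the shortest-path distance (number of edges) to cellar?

2

Level 0: chapel
Level 1: annex, gallery, lobby, porch, vault
Level 2: attic, cellar, closet, den, garage, hall, kitchen, library, nursery, parlor, studio
Level 3: lab, pantry
cellar first appears at level 2.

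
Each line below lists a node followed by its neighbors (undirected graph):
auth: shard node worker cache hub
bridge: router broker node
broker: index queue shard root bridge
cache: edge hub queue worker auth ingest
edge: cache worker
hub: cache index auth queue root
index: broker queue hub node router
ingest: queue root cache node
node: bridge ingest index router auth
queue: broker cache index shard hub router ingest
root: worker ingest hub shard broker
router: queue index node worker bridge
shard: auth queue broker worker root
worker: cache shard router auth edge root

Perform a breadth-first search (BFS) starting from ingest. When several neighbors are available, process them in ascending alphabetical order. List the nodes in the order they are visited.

ingest cache node queue root auth edge hub worker bridge index router broker shard

Visit ingest; enqueue cache, node, queue, root → queue [cache, node, queue, root]
Visit cache; enqueue auth, edge, hub, worker → queue [node, queue, root, auth, edge, hub, worker]
Visit node; enqueue bridge, index, router → queue [queue, root, auth, edge, hub, worker, bridge, index, router]
Visit queue; enqueue broker, shard → queue [root, auth, edge, hub, worker, bridge, index, router, broker, shard]
Visit root → queue [auth, edge, hub, worker, bridge, index, router, broker, shard]
Visit auth → queue [edge, hub, worker, bridge, index, router, broker, shard]
Visit edge → queue [hub, worker, bridge, index, router, broker, shard]
Visit hub → queue [worker, bridge, index, router, broker, shard]
Visit worker → queue [bridge, index, router, broker, shard]
Visit bridge → queue [index, router, broker, shard]
Visit index → queue [router, broker, shard]
Visit router → queue [broker, shard]
Visit broker → queue [shard]
Visit shard → queue []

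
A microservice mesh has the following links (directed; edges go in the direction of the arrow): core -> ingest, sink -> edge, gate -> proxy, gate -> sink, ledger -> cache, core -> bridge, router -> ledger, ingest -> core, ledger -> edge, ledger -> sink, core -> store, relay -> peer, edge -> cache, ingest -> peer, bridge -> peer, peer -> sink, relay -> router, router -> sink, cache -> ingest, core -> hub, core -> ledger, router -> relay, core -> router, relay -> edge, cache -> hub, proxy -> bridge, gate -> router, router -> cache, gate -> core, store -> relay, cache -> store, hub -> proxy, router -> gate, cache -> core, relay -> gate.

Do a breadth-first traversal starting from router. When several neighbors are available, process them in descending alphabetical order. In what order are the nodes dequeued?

Visit router; enqueue sink, relay, ledger, gate, cache → queue [sink, relay, ledger, gate, cache]
Visit sink; enqueue edge → queue [relay, ledger, gate, cache, edge]
Visit relay; enqueue peer → queue [ledger, gate, cache, edge, peer]
Visit ledger → queue [gate, cache, edge, peer]
Visit gate; enqueue proxy, core → queue [cache, edge, peer, proxy, core]
Visit cache; enqueue store, ingest, hub → queue [edge, peer, proxy, core, store, ingest, hub]
Visit edge → queue [peer, proxy, core, store, ingest, hub]
Visit peer → queue [proxy, core, store, ingest, hub]
Visit proxy; enqueue bridge → queue [core, store, ingest, hub, bridge]
Visit core → queue [store, ingest, hub, bridge]
Visit store → queue [ingest, hub, bridge]
Visit ingest → queue [hub, bridge]
Visit hub → queue [bridge]
Visit bridge → queue []

router sink relay ledger gate cache edge peer proxy core store ingest hub bridge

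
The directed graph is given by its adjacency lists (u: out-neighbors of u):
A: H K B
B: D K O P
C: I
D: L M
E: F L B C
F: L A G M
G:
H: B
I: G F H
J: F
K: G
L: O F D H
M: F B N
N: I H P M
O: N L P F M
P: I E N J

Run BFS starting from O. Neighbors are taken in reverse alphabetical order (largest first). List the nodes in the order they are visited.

O -> P -> N -> M -> L -> F -> J -> I -> E -> H -> B -> D -> G -> A -> C -> K

Visit O; enqueue P, N, M, L, F → queue [P, N, M, L, F]
Visit P; enqueue J, I, E → queue [N, M, L, F, J, I, E]
Visit N; enqueue H → queue [M, L, F, J, I, E, H]
Visit M; enqueue B → queue [L, F, J, I, E, H, B]
Visit L; enqueue D → queue [F, J, I, E, H, B, D]
Visit F; enqueue G, A → queue [J, I, E, H, B, D, G, A]
Visit J → queue [I, E, H, B, D, G, A]
Visit I → queue [E, H, B, D, G, A]
Visit E; enqueue C → queue [H, B, D, G, A, C]
Visit H → queue [B, D, G, A, C]
Visit B; enqueue K → queue [D, G, A, C, K]
Visit D → queue [G, A, C, K]
Visit G → queue [A, C, K]
Visit A → queue [C, K]
Visit C → queue [K]
Visit K → queue []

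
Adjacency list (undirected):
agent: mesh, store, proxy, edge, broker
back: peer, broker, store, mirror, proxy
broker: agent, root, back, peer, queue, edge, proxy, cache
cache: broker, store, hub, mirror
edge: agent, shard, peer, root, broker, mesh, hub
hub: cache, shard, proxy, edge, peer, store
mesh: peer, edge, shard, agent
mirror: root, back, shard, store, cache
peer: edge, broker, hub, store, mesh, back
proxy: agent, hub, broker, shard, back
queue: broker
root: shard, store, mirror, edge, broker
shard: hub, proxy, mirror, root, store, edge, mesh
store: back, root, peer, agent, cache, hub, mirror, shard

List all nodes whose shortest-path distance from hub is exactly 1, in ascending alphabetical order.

Level 0: hub
Level 1: cache, edge, peer, proxy, shard, store
Level 2: agent, back, broker, mesh, mirror, root
Level 3: queue

cache, edge, peer, proxy, shard, store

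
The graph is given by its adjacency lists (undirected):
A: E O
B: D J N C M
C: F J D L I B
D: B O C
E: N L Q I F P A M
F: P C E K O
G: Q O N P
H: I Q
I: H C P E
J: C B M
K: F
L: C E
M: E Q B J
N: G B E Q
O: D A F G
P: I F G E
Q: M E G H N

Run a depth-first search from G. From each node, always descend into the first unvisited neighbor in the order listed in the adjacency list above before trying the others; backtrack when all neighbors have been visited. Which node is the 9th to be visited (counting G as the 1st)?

Visit G
G → Q
Q → M
M → E
E → N
N → B
B → D
D → O
O → A
O → F
F → P
P → I
I → H
I → C
C → J
C → L
F → K

Visit order: G, Q, M, E, N, B, D, O, A, F, P, I, H, C, J, L, K

A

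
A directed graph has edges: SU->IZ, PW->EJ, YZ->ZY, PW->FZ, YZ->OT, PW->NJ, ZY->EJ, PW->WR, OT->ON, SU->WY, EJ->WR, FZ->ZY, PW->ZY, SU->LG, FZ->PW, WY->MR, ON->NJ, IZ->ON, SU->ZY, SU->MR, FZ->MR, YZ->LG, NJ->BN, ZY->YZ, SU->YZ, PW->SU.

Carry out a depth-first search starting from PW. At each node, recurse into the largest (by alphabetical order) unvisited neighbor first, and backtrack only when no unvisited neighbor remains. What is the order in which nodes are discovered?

Visit PW
PW → ZY
ZY → YZ
YZ → OT
OT → ON
ON → NJ
NJ → BN
YZ → LG
ZY → EJ
EJ → WR
PW → SU
SU → WY
WY → MR
SU → IZ
PW → FZ

PW → ZY → YZ → OT → ON → NJ → BN → LG → EJ → WR → SU → WY → MR → IZ → FZ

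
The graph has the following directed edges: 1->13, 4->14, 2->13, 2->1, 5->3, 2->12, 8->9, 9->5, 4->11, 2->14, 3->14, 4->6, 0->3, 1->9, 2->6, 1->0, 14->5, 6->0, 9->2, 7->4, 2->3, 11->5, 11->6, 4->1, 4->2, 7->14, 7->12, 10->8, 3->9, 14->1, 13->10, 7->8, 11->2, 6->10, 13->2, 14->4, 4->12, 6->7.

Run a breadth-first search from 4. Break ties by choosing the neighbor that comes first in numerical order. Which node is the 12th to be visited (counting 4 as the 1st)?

7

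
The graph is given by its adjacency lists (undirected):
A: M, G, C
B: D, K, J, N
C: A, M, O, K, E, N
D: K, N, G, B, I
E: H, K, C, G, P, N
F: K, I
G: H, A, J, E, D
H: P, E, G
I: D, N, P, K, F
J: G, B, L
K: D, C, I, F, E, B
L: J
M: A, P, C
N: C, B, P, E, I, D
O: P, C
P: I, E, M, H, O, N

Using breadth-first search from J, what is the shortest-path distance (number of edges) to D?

Level 0: J
Level 1: B, G, L
Level 2: A, D, E, H, K, N
Level 3: C, F, I, M, P
Level 4: O
D first appears at level 2.

2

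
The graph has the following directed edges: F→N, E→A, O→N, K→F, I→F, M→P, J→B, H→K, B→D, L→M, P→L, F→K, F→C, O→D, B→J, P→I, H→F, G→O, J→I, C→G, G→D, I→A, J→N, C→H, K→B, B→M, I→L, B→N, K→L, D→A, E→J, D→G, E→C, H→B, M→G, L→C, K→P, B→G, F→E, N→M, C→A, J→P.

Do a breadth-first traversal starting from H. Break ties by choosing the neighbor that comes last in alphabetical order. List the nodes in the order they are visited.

H, K, F, B, P, L, N, E, C, M, J, G, D, I, A, O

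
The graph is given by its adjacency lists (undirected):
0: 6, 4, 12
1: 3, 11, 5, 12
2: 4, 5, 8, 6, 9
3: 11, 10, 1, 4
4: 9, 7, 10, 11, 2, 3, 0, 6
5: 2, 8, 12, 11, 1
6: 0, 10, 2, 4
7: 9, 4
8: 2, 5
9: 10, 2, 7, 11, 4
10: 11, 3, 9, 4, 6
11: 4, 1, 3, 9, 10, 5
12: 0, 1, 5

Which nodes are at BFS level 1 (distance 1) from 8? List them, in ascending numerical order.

Level 0: 8
Level 1: 2, 5
Level 2: 1, 4, 6, 9, 11, 12
Level 3: 0, 3, 7, 10

2, 5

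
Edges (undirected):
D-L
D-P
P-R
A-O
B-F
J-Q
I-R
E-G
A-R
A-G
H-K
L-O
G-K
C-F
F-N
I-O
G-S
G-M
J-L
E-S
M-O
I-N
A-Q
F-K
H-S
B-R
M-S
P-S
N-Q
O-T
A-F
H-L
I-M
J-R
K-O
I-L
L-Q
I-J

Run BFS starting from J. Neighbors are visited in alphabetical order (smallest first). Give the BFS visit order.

Visit J; enqueue I, L, Q, R → queue [I, L, Q, R]
Visit I; enqueue M, N, O → queue [L, Q, R, M, N, O]
Visit L; enqueue D, H → queue [Q, R, M, N, O, D, H]
Visit Q; enqueue A → queue [R, M, N, O, D, H, A]
Visit R; enqueue B, P → queue [M, N, O, D, H, A, B, P]
Visit M; enqueue G, S → queue [N, O, D, H, A, B, P, G, S]
Visit N; enqueue F → queue [O, D, H, A, B, P, G, S, F]
Visit O; enqueue K, T → queue [D, H, A, B, P, G, S, F, K, T]
Visit D → queue [H, A, B, P, G, S, F, K, T]
Visit H → queue [A, B, P, G, S, F, K, T]
Visit A → queue [B, P, G, S, F, K, T]
Visit B → queue [P, G, S, F, K, T]
Visit P → queue [G, S, F, K, T]
Visit G; enqueue E → queue [S, F, K, T, E]
Visit S → queue [F, K, T, E]
Visit F; enqueue C → queue [K, T, E, C]
Visit K → queue [T, E, C]
Visit T → queue [E, C]
Visit E → queue [C]
Visit C → queue []

J, I, L, Q, R, M, N, O, D, H, A, B, P, G, S, F, K, T, E, C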